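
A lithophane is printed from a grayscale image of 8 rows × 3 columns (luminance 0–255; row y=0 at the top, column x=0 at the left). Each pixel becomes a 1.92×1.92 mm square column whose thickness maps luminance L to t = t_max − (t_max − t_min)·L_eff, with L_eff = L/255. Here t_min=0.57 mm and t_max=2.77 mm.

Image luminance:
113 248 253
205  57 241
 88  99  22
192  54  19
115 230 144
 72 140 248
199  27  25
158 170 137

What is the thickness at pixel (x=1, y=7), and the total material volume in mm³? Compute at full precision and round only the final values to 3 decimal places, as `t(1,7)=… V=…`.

span = t_max - t_min = 2.77 - 0.57 = 2.200
L(1,7) = 170, L_eff = 170/255 = 0.666667
t(1,7) = 2.77 - 2.200·0.666667 = 1.303
Σt over all 8·3 pixels = 48946/1275 ≈ 38.3890196
V = pitch²·Σt = 1.92²·48946/1275 = 141.517

t(1,7)=1.303 V=141.517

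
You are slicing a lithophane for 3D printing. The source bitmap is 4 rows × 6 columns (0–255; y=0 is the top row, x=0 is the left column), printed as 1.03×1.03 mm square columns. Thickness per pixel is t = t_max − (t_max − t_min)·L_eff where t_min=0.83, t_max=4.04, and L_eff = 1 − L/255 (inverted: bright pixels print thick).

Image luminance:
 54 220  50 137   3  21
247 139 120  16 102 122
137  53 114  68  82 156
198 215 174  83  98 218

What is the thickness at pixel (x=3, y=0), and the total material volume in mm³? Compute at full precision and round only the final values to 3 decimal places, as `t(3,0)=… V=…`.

t(3,0)=2.555 V=58.887

span = t_max - t_min = 4.04 - 0.83 = 3.210
L(3,0) = 137, L_eff = 1 - 137/255 = 0.462745 (inverted)
t(3,0) = 4.04 - 3.210·0.462745 = 2.555
Σt over all 4·6 pixels = 471809/8500 ≈ 55.5069412
V = pitch²·Σt = 1.03²·471809/8500 = 58.887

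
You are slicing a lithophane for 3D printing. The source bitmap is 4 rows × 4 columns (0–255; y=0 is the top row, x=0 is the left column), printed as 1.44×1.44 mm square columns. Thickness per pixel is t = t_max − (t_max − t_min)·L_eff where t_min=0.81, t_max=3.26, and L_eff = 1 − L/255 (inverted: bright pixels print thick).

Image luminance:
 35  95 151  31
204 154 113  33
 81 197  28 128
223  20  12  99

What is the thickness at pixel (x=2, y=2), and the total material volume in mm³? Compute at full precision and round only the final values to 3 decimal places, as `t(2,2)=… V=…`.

span = t_max - t_min = 3.26 - 0.81 = 2.450
L(2,2) = 28, L_eff = 1 - 28/255 = 0.890196 (inverted)
t(2,2) = 3.26 - 2.450·0.890196 = 1.079
Σt over all 4·4 pixels = 36173/1275 ≈ 28.3709804
V = pitch²·Σt = 1.44²·36173/1275 = 58.830

t(2,2)=1.079 V=58.830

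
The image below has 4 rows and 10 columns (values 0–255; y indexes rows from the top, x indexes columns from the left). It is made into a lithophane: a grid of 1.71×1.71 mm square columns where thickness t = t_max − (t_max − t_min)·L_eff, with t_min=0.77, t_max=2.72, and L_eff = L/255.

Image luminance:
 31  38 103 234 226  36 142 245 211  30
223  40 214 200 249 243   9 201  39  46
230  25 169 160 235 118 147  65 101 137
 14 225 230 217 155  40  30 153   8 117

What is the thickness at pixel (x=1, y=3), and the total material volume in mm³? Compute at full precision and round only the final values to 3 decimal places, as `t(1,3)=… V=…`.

t(1,3)=0.999 V=198.825

span = t_max - t_min = 2.72 - 0.77 = 1.950
L(1,3) = 225, L_eff = 225/255 = 0.882353
t(1,3) = 2.72 - 1.950·0.882353 = 0.999
Σt over all 4·10 pixels = 28898/425 ≈ 67.9952941
V = pitch²·Σt = 1.71²·28898/425 = 198.825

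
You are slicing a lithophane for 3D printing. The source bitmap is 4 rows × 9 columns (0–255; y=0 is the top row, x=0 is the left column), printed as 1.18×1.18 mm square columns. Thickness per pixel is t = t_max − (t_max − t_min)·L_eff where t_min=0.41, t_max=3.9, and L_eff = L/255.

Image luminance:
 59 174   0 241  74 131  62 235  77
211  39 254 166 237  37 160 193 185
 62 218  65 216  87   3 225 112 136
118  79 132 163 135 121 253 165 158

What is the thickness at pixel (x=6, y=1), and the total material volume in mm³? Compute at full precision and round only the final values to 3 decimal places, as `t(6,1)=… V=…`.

t(6,1)=1.710 V=100.533

span = t_max - t_min = 3.9 - 0.41 = 3.490
L(6,1) = 160, L_eff = 160/255 = 0.627451
t(6,1) = 3.9 - 3.490·0.627451 = 1.710
Σt over all 4·9 pixels = 613711/8500 ≈ 72.2012941
V = pitch²·Σt = 1.18²·613711/8500 = 100.533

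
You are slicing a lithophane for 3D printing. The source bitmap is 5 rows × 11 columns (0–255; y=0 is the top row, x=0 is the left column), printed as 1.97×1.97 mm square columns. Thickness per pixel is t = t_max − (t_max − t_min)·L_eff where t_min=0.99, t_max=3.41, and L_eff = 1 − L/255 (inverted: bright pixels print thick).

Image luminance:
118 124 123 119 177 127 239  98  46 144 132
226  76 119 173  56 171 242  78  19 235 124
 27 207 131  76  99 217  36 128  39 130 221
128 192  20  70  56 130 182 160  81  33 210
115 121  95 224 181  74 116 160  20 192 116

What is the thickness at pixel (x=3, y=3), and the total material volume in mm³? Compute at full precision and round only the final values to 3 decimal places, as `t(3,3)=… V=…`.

t(3,3)=1.654 V=467.397

span = t_max - t_min = 3.41 - 0.99 = 2.420
L(3,3) = 70, L_eff = 1 - 70/255 = 0.725490 (inverted)
t(3,3) = 3.41 - 2.420·0.725490 = 1.654
Σt over all 5·11 pixels = 180653/1500 ≈ 120.4353333
V = pitch²·Σt = 1.97²·180653/1500 = 467.397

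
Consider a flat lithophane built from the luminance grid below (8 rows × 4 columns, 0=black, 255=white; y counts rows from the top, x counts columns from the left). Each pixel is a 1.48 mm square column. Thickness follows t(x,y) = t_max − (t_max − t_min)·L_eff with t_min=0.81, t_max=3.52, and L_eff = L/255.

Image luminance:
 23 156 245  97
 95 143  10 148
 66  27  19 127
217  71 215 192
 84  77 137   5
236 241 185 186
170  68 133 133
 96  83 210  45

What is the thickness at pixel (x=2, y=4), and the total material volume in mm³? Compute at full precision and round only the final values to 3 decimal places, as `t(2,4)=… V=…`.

t(2,4)=2.064 V=155.010

span = t_max - t_min = 3.52 - 0.81 = 2.710
L(2,4) = 137, L_eff = 137/255 = 0.537255
t(2,4) = 3.52 - 2.710·0.537255 = 2.064
Σt over all 8·4 pixels = 90229/1275 ≈ 70.7678431
V = pitch²·Σt = 1.48²·90229/1275 = 155.010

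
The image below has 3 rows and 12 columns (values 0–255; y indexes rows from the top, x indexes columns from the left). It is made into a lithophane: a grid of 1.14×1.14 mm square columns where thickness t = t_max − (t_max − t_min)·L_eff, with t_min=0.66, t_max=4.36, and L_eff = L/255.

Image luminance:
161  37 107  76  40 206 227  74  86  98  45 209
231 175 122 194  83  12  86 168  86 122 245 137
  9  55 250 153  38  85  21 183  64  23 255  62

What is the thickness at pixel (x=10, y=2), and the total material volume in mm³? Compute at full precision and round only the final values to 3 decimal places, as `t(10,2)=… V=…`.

t(10,2)=0.660 V=124.315

span = t_max - t_min = 4.36 - 0.66 = 3.700
L(10,2) = 255, L_eff = 255/255 = 1.000000
t(10,2) = 4.36 - 3.700·1.000000 = 0.660
Σt over all 3·12 pixels = 243923/2550 ≈ 95.6560784
V = pitch²·Σt = 1.14²·243923/2550 = 124.315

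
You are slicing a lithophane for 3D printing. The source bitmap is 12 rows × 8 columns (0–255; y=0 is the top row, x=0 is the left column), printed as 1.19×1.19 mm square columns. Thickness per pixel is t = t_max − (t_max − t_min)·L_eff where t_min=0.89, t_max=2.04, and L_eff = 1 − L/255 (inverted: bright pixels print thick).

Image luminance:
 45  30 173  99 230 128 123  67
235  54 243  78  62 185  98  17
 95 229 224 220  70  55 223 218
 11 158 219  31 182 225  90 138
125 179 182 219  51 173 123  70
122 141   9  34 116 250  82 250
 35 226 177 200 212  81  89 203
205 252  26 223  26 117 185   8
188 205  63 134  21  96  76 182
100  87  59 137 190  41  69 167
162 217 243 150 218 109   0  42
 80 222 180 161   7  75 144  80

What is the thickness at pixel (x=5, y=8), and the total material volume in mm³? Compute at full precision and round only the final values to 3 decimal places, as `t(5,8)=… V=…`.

span = t_max - t_min = 2.04 - 0.89 = 1.150
L(5,8) = 96, L_eff = 1 - 96/255 = 0.623529 (inverted)
t(5,8) = 2.04 - 1.150·0.623529 = 1.323
Σt over all 12·8 pixels = 724417/5100 ≈ 142.0425490
V = pitch²·Σt = 1.19²·724417/5100 = 201.146

t(5,8)=1.323 V=201.146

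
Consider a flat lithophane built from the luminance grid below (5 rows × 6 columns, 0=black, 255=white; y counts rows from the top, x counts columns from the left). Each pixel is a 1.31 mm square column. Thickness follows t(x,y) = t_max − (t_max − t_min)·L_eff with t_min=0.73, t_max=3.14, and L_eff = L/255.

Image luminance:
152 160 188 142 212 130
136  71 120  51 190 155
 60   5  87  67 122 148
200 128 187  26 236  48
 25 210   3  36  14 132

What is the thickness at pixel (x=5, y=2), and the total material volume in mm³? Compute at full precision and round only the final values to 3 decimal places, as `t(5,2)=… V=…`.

t(5,2)=1.741 V=105.848

span = t_max - t_min = 3.14 - 0.73 = 2.410
L(5,2) = 148, L_eff = 148/255 = 0.580392
t(5,2) = 3.14 - 2.410·0.580392 = 1.741
Σt over all 5·6 pixels = 524273/8500 ≈ 61.6791765
V = pitch²·Σt = 1.31²·524273/8500 = 105.848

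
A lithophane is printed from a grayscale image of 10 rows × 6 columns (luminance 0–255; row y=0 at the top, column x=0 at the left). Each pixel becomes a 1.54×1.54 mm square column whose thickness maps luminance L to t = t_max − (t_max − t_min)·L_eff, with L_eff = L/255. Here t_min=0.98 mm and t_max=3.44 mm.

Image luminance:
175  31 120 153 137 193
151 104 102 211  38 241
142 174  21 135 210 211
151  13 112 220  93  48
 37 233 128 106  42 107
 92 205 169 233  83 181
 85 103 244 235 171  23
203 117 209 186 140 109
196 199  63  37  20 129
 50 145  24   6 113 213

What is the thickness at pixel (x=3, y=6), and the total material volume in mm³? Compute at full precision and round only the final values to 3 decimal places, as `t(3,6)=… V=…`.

t(3,6)=1.173 V=310.539

span = t_max - t_min = 3.44 - 0.98 = 2.460
L(3,6) = 235, L_eff = 235/255 = 0.921569
t(3,6) = 3.44 - 2.460·0.921569 = 1.173
Σt over all 10·6 pixels = 278249/2125 ≈ 130.9407059
V = pitch²·Σt = 1.54²·278249/2125 = 310.539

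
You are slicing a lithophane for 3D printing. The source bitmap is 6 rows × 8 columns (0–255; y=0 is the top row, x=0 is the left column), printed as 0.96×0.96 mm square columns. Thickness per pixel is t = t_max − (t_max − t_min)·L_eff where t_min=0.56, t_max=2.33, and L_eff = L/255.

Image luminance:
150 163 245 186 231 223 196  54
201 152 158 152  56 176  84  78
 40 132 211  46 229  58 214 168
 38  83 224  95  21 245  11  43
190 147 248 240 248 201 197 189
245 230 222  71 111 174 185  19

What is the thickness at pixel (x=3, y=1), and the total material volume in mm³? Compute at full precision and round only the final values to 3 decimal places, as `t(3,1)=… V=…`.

span = t_max - t_min = 2.33 - 0.56 = 1.770
L(3,1) = 152, L_eff = 152/255 = 0.596078
t(3,1) = 2.33 - 1.770·0.596078 = 1.275
Σt over all 6·8 pixels = 26056/425 ≈ 61.3082353
V = pitch²·Σt = 0.96²·26056/425 = 56.502

t(3,1)=1.275 V=56.502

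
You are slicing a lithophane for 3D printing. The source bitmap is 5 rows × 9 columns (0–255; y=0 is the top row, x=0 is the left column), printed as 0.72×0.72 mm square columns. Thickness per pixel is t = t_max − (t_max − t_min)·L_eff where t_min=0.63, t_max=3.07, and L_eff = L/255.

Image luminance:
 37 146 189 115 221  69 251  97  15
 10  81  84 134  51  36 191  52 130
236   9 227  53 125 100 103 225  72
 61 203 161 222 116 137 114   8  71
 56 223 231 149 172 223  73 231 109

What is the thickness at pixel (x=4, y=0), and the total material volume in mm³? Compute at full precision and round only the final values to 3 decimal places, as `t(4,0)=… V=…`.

t(4,0)=0.955 V=43.745

span = t_max - t_min = 3.07 - 0.63 = 2.440
L(4,0) = 221, L_eff = 221/255 = 0.866667
t(4,0) = 3.07 - 2.440·0.866667 = 0.955
Σt over all 5·9 pixels = 717263/8500 ≈ 84.3838824
V = pitch²·Σt = 0.72²·717263/8500 = 43.745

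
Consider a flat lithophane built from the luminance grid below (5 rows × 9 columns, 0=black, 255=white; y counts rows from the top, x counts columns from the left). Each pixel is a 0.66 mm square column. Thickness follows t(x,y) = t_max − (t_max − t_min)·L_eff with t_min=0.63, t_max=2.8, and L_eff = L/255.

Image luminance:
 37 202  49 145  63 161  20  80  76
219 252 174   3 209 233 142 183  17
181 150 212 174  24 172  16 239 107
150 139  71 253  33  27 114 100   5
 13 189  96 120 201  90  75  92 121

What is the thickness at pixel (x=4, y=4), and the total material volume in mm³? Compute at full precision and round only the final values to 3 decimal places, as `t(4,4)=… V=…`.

t(4,4)=1.090 V=34.761

span = t_max - t_min = 2.8 - 0.63 = 2.170
L(4,4) = 201, L_eff = 201/255 = 0.788235
t(4,4) = 2.8 - 2.170·0.788235 = 1.090
Σt over all 5·9 pixels = 2034907/25500 ≈ 79.8002745
V = pitch²·Σt = 0.66²·2034907/25500 = 34.761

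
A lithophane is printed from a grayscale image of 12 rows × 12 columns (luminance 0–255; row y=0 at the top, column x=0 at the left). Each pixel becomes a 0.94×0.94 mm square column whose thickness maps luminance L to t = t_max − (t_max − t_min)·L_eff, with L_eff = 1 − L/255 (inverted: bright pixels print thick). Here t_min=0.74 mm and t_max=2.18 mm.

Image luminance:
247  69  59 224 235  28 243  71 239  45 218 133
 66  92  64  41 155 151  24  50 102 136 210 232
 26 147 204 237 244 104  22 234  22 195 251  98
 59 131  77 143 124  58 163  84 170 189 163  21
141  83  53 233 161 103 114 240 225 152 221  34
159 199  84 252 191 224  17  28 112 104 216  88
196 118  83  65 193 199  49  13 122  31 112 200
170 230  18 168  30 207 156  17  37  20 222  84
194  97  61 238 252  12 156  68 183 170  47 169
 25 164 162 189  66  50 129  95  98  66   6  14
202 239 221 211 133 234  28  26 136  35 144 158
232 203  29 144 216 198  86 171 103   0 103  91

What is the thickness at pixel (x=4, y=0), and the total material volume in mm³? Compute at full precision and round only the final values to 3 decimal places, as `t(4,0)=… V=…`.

t(4,0)=2.067 V=186.606

span = t_max - t_min = 2.18 - 0.74 = 1.440
L(4,0) = 235, L_eff = 1 - 235/255 = 0.078431 (inverted)
t(4,0) = 2.18 - 1.440·0.078431 = 2.067
Σt over all 12·12 pixels = 448776/2125 ≈ 211.1887059
V = pitch²·Σt = 0.94²·448776/2125 = 186.606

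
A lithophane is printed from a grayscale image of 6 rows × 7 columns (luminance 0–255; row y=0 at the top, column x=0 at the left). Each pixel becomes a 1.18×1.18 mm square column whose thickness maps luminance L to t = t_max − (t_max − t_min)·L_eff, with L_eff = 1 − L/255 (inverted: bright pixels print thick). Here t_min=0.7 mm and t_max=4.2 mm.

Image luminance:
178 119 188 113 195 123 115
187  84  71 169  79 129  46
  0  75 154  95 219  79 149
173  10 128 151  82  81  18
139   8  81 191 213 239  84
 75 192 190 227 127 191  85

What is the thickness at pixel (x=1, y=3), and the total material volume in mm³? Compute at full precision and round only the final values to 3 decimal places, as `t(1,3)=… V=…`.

t(1,3)=0.837 V=141.309

span = t_max - t_min = 4.2 - 0.7 = 3.500
L(1,3) = 10, L_eff = 1 - 10/255 = 0.960784 (inverted)
t(1,3) = 4.2 - 3.500·0.960784 = 0.837
Σt over all 6·7 pixels = 25879/255 ≈ 101.4862745
V = pitch²·Σt = 1.18²·25879/255 = 141.309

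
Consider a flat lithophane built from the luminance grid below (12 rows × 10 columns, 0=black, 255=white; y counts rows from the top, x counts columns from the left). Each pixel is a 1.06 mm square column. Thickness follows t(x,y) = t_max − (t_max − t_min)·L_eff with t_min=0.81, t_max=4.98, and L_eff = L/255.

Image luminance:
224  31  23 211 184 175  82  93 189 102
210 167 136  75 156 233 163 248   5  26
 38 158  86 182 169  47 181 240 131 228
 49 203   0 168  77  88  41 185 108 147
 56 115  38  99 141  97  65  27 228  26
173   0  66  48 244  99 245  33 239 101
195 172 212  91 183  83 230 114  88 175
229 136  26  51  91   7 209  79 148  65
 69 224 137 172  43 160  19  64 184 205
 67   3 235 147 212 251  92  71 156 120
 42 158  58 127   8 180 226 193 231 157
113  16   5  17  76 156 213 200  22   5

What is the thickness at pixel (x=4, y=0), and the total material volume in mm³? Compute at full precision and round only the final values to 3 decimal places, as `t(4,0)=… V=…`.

span = t_max - t_min = 4.98 - 0.81 = 4.170
L(4,0) = 184, L_eff = 184/255 = 0.721569
t(4,0) = 4.98 - 4.170·0.721569 = 1.971
Σt over all 12·10 pixels = 3020037/8500 ≈ 355.2984706
V = pitch²·Σt = 1.06²·3020037/8500 = 399.213

t(4,0)=1.971 V=399.213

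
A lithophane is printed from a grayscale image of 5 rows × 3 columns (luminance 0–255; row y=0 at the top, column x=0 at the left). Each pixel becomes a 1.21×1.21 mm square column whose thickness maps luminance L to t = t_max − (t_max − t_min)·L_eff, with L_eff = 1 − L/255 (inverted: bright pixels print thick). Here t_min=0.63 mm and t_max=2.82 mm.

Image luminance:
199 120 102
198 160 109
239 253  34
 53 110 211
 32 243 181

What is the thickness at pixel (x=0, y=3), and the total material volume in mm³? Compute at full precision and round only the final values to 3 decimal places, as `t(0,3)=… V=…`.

span = t_max - t_min = 2.82 - 0.63 = 2.190
L(0,3) = 53, L_eff = 1 - 53/255 = 0.792157 (inverted)
t(0,3) = 2.82 - 2.190·0.792157 = 1.085
Σt over all 5·3 pixels = 28.722
V = pitch²·Σt = 1.21²·28.722 = 42.052

t(0,3)=1.085 V=42.052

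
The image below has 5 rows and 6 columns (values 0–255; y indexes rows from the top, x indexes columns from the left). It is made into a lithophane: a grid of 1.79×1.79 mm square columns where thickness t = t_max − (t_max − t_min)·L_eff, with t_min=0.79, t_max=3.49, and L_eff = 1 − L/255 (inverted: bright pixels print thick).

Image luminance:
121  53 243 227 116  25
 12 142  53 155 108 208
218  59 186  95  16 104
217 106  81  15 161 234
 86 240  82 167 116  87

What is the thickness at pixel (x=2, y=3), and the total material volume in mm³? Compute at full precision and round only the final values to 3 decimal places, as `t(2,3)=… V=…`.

t(2,3)=1.648 V=202.582

span = t_max - t_min = 3.49 - 0.79 = 2.700
L(2,3) = 81, L_eff = 1 - 81/255 = 0.682353 (inverted)
t(2,3) = 3.49 - 2.700·0.682353 = 1.648
Σt over all 5·6 pixels = 26871/425 ≈ 63.2258824
V = pitch²·Σt = 1.79²·26871/425 = 202.582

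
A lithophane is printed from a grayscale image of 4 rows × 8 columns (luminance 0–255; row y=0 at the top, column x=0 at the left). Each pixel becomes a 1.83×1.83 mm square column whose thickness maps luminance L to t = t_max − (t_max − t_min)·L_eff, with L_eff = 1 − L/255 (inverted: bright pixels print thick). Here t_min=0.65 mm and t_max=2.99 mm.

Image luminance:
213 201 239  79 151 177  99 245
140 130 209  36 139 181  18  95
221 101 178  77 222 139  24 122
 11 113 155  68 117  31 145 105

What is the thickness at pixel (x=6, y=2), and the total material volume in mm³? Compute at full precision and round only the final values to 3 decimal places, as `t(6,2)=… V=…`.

t(6,2)=0.870 V=198.144

span = t_max - t_min = 2.99 - 0.65 = 2.340
L(6,2) = 24, L_eff = 1 - 24/255 = 0.905882 (inverted)
t(6,2) = 2.99 - 2.340·0.905882 = 0.870
Σt over all 4·8 pixels = 251459/4250 ≈ 59.1668235
V = pitch²·Σt = 1.83²·251459/4250 = 198.144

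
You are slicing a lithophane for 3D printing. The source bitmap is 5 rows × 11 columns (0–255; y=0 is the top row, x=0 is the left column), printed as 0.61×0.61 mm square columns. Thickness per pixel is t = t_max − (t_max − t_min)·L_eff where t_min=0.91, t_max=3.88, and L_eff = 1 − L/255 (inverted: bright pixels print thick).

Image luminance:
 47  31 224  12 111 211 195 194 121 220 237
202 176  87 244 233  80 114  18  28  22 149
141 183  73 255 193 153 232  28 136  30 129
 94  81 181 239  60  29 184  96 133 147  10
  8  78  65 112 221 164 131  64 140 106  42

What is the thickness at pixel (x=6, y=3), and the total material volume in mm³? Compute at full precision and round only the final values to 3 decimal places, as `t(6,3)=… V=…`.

span = t_max - t_min = 3.88 - 0.91 = 2.970
L(6,3) = 184, L_eff = 1 - 184/255 = 0.278431 (inverted)
t(6,3) = 3.88 - 2.970·0.278431 = 3.053
Σt over all 5·11 pixels = 1107931/8500 ≈ 130.3448235
V = pitch²·Σt = 0.61²·1107931/8500 = 48.501

t(6,3)=3.053 V=48.501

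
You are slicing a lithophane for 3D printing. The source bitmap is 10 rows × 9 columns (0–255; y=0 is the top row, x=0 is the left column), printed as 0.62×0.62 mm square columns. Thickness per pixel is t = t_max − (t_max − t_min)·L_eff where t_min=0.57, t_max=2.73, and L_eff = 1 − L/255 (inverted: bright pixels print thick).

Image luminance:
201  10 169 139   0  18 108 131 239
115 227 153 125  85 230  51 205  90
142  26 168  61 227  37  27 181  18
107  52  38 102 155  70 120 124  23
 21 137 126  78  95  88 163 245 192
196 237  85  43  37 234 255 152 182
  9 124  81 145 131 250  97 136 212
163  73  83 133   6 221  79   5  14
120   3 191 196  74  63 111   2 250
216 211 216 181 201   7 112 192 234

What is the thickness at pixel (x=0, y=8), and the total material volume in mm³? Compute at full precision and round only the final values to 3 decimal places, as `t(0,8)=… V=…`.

span = t_max - t_min = 2.73 - 0.57 = 2.160
L(0,8) = 120, L_eff = 1 - 120/255 = 0.529412 (inverted)
t(0,8) = 2.73 - 2.160·0.529412 = 1.586
Σt over all 10·9 pixels = 616977/4250 ≈ 145.1710588
V = pitch²·Σt = 0.62²·616977/4250 = 55.804

t(0,8)=1.586 V=55.804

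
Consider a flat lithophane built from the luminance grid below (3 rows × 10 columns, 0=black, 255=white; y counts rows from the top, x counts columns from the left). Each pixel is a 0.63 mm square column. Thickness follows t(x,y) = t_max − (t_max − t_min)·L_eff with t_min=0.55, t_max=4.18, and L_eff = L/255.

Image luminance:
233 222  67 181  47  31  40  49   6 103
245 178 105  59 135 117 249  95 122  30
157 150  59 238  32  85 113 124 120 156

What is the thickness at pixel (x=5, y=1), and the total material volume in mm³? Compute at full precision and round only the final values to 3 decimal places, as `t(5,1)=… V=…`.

t(5,1)=2.514 V=29.725

span = t_max - t_min = 4.18 - 0.55 = 3.630
L(5,1) = 117, L_eff = 117/255 = 0.458824
t(5,1) = 4.18 - 3.630·0.458824 = 2.514
Σt over all 3·10 pixels = 159148/2125 ≈ 74.8931765
V = pitch²·Σt = 0.63²·159148/2125 = 29.725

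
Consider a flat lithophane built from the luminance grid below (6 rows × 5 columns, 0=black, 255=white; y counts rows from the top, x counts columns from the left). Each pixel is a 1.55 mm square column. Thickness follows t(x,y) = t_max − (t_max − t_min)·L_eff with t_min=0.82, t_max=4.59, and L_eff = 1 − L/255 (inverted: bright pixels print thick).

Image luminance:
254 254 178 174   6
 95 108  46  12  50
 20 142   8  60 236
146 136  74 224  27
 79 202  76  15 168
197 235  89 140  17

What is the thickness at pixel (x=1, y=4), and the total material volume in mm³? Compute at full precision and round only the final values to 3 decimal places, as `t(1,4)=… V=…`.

span = t_max - t_min = 4.59 - 0.82 = 3.770
L(1,4) = 202, L_eff = 1 - 202/255 = 0.207843 (inverted)
t(1,4) = 4.59 - 3.770·0.207843 = 3.806
Σt over all 6·5 pixels = 75.872
V = pitch²·Σt = 1.55²·75.872 = 182.282

t(1,4)=3.806 V=182.282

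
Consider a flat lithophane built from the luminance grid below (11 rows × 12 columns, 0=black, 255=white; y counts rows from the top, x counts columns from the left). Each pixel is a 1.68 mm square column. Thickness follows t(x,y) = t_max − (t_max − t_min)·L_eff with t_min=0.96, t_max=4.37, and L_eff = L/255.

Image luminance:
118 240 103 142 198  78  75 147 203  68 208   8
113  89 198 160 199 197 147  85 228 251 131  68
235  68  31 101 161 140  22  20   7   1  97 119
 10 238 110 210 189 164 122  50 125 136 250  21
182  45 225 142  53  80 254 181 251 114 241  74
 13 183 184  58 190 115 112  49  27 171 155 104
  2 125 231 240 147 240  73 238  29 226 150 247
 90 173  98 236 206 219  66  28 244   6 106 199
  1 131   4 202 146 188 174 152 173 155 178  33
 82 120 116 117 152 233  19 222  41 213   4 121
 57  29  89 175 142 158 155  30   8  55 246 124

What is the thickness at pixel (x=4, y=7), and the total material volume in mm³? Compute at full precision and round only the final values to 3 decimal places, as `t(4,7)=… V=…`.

span = t_max - t_min = 4.37 - 0.96 = 3.410
L(4,7) = 206, L_eff = 206/255 = 0.807843
t(4,7) = 4.37 - 3.410·0.807843 = 1.615
Σt over all 11·12 pixels = 738496/2125 ≈ 347.5275294
V = pitch²·Σt = 1.68²·738496/2125 = 980.862

t(4,7)=1.615 V=980.862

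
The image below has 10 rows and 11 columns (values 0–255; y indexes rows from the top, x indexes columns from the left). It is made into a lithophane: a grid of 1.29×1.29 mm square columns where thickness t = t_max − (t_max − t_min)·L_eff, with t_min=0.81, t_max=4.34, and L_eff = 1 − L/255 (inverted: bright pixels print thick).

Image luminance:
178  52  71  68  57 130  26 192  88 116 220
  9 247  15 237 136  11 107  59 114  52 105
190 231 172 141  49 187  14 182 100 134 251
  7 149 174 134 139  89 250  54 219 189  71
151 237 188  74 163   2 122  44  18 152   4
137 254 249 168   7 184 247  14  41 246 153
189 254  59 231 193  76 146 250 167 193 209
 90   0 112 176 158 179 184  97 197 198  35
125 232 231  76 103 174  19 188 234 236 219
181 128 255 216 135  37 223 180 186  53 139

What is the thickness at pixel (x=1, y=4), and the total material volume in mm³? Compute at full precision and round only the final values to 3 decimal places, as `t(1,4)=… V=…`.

span = t_max - t_min = 4.34 - 0.81 = 3.530
L(1,4) = 237, L_eff = 1 - 237/255 = 0.070588 (inverted)
t(1,4) = 4.34 - 3.530·0.070588 = 4.091
Σt over all 10·11 pixels = 637471/2125 ≈ 299.9863529
V = pitch²·Σt = 1.29²·637471/2125 = 499.207

t(1,4)=4.091 V=499.207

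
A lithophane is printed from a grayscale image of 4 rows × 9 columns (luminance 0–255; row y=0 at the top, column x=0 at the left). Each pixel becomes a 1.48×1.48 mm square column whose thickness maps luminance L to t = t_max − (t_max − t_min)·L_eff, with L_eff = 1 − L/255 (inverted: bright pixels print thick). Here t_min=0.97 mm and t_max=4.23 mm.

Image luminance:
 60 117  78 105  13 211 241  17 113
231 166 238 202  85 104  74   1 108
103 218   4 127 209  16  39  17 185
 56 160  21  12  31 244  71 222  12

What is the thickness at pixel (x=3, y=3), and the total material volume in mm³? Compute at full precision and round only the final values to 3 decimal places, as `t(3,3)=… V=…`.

span = t_max - t_min = 4.23 - 0.97 = 3.260
L(3,3) = 12, L_eff = 1 - 12/255 = 0.952941 (inverted)
t(3,3) = 4.23 - 3.260·0.952941 = 1.123
Σt over all 4·9 pixels = 1082723/12750 ≈ 84.9194510
V = pitch²·Σt = 1.48²·1082723/12750 = 186.008

t(3,3)=1.123 V=186.008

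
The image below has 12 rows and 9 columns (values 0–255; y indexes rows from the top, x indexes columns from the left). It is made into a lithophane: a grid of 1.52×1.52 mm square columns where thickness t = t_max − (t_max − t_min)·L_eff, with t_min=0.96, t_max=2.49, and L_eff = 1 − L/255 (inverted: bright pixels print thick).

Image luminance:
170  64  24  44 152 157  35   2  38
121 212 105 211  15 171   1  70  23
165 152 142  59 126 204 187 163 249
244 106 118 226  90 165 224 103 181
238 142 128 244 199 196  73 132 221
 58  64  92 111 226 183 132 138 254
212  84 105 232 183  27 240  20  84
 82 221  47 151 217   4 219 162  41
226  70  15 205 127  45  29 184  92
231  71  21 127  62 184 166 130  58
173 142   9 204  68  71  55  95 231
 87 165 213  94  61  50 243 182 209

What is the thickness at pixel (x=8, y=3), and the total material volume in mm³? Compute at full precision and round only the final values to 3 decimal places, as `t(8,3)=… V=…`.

span = t_max - t_min = 2.49 - 0.96 = 1.530
L(8,3) = 181, L_eff = 1 - 181/255 = 0.290196 (inverted)
t(8,3) = 2.49 - 1.530·0.290196 = 2.046
Σt over all 12·9 pixels = 188.136
V = pitch²·Σt = 1.52²·188.136 = 434.669

t(8,3)=2.046 V=434.669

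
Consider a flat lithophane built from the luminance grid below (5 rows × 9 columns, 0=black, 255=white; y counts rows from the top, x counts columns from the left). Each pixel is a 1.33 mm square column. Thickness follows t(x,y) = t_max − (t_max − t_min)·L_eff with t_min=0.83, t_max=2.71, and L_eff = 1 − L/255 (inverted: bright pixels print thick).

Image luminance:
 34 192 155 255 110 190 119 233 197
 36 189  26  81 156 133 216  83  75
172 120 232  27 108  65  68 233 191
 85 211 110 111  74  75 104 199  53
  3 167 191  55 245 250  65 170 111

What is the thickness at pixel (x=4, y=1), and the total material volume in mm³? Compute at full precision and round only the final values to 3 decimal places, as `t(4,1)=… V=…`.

t(4,1)=1.980 V=143.990

span = t_max - t_min = 2.71 - 0.83 = 1.880
L(4,1) = 156, L_eff = 1 - 156/255 = 0.388235 (inverted)
t(4,1) = 2.71 - 1.880·0.388235 = 1.980
Σt over all 5·9 pixels = 83029/1020 ≈ 81.4009804
V = pitch²·Σt = 1.33²·83029/1020 = 143.990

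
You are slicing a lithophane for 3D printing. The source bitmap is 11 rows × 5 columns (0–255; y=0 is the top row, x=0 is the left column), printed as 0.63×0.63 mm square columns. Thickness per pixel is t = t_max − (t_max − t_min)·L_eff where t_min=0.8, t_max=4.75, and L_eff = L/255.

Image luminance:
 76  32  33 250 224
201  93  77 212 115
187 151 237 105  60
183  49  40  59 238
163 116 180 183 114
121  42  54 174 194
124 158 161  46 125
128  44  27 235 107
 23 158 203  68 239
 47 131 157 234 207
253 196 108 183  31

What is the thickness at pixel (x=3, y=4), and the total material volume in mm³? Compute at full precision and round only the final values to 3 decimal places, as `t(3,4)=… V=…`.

span = t_max - t_min = 4.75 - 0.8 = 3.950
L(3,4) = 183, L_eff = 183/255 = 0.717647
t(3,4) = 4.75 - 3.950·0.717647 = 1.915
Σt over all 11·5 pixels = 250417/1700 ≈ 147.3041176
V = pitch²·Σt = 0.63²·250417/1700 = 58.465

t(3,4)=1.915 V=58.465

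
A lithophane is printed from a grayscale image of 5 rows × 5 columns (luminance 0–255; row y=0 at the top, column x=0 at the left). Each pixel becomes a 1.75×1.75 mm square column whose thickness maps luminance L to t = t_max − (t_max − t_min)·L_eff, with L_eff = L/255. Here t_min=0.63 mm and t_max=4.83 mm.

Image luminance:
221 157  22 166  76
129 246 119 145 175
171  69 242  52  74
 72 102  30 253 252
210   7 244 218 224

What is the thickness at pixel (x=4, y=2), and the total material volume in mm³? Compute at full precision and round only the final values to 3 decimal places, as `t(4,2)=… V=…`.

span = t_max - t_min = 4.83 - 0.63 = 4.200
L(4,2) = 74, L_eff = 74/255 = 0.290196
t(4,2) = 4.83 - 4.200·0.290196 = 3.611
Σt over all 5·5 pixels = 102347/1700 ≈ 60.2041176
V = pitch²·Σt = 1.75²·102347/1700 = 184.375

t(4,2)=3.611 V=184.375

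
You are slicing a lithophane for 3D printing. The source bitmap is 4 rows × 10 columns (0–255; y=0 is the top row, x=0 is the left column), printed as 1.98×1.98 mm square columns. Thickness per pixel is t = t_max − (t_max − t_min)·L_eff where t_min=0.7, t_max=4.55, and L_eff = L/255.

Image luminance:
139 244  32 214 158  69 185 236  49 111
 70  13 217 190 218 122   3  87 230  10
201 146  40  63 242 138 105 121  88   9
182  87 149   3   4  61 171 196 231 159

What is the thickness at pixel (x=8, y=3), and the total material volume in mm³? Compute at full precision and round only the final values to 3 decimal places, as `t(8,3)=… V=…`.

t(8,3)=1.062 V=417.975

span = t_max - t_min = 4.55 - 0.7 = 3.850
L(8,3) = 231, L_eff = 231/255 = 0.905882
t(8,3) = 4.55 - 3.850·0.905882 = 1.062
Σt over all 4·10 pixels = 543739/5100 ≈ 106.6154902
V = pitch²·Σt = 1.98²·543739/5100 = 417.975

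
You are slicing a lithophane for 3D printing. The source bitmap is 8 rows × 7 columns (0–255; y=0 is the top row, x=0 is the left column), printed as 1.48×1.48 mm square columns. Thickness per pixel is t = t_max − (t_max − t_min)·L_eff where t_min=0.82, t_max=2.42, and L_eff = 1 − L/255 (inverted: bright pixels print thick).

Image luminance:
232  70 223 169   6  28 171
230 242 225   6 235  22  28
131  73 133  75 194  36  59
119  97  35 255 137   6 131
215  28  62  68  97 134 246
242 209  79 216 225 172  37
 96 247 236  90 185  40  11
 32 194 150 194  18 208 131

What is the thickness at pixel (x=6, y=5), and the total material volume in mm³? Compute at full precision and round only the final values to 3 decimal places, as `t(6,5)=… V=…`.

t(6,5)=1.052 V=199.950

span = t_max - t_min = 2.42 - 0.82 = 1.600
L(6,5) = 37, L_eff = 1 - 37/255 = 0.854902 (inverted)
t(6,5) = 2.42 - 1.600·0.854902 = 1.052
Σt over all 8·7 pixels = 38796/425 ≈ 91.2847059
V = pitch²·Σt = 1.48²·38796/425 = 199.950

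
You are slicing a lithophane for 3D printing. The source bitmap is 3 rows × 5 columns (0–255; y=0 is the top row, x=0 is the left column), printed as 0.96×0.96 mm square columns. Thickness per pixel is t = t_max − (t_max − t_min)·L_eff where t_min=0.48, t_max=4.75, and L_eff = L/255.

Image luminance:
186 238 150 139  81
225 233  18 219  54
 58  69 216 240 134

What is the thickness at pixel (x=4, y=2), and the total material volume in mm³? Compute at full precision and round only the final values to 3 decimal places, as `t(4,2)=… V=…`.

t(4,2)=2.506 V=30.787

span = t_max - t_min = 4.75 - 0.48 = 4.270
L(4,2) = 134, L_eff = 134/255 = 0.525490
t(4,2) = 4.75 - 4.270·0.525490 = 2.506
Σt over all 3·5 pixels = 170371/5100 ≈ 33.4060784
V = pitch²·Σt = 0.96²·170371/5100 = 30.787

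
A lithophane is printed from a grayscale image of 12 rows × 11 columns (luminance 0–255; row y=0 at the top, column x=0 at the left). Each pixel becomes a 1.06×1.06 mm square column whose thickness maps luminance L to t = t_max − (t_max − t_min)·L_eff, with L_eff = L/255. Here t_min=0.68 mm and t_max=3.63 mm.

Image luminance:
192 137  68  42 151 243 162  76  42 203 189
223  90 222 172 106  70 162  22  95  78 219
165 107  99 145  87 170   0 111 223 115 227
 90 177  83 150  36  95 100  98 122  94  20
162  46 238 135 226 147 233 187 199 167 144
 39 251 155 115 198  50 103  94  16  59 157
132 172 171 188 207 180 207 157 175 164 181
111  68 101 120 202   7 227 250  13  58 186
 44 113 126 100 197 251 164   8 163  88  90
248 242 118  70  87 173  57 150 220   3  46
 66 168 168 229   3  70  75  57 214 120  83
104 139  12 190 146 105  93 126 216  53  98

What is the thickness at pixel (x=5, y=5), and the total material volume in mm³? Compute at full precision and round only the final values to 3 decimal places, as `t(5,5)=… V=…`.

t(5,5)=3.052 V=315.213

span = t_max - t_min = 3.63 - 0.68 = 2.950
L(5,5) = 50, L_eff = 50/255 = 0.196078
t(5,5) = 3.63 - 2.950·0.196078 = 3.052
Σt over all 12·11 pixels = 95383/340 ≈ 280.5382353
V = pitch²·Σt = 1.06²·95383/340 = 315.213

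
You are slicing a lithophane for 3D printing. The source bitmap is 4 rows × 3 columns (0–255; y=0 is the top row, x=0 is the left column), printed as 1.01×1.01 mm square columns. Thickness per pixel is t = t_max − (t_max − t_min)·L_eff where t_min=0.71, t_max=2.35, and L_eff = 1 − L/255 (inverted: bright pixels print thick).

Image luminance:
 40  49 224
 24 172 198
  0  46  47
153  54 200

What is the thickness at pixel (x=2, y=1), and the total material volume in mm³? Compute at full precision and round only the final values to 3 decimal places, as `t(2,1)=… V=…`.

t(2,1)=1.983 V=16.610

span = t_max - t_min = 2.35 - 0.71 = 1.640
L(2,1) = 198, L_eff = 1 - 198/255 = 0.223529 (inverted)
t(2,1) = 2.35 - 1.640·0.223529 = 1.983
Σt over all 4·3 pixels = 6106/375 ≈ 16.2826667
V = pitch²·Σt = 1.01²·6106/375 = 16.610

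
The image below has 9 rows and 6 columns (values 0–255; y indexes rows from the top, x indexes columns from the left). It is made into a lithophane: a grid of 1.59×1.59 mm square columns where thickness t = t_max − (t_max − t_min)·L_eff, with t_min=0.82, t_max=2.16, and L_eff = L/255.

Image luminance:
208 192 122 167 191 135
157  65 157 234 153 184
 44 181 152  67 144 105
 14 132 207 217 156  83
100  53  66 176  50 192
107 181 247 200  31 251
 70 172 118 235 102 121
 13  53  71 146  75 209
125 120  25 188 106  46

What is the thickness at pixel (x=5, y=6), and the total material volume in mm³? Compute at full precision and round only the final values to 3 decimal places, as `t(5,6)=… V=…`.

span = t_max - t_min = 2.16 - 0.82 = 1.340
L(5,6) = 121, L_eff = 121/255 = 0.474510
t(5,6) = 2.16 - 1.340·0.474510 = 1.524
Σt over all 9·6 pixels = 168398/2125 ≈ 79.2461176
V = pitch²·Σt = 1.59²·168398/2125 = 200.342

t(5,6)=1.524 V=200.342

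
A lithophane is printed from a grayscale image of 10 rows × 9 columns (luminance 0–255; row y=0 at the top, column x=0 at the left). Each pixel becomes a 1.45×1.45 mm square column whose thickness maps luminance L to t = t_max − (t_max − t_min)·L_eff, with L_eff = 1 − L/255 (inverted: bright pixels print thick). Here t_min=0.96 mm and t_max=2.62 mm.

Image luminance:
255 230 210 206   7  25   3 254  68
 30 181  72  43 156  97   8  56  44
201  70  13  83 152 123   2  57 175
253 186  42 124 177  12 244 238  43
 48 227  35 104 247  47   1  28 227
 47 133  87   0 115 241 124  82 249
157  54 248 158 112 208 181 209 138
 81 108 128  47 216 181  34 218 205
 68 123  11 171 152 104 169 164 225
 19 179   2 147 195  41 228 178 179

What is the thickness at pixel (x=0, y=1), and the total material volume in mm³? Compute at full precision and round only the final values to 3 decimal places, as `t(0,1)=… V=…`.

span = t_max - t_min = 2.62 - 0.96 = 1.660
L(0,1) = 30, L_eff = 1 - 30/255 = 0.882353 (inverted)
t(0,1) = 2.62 - 1.660·0.882353 = 1.155
Σt over all 10·9 pixels = 159.44
V = pitch²·Σt = 1.45²·159.44 = 335.223

t(0,1)=1.155 V=335.223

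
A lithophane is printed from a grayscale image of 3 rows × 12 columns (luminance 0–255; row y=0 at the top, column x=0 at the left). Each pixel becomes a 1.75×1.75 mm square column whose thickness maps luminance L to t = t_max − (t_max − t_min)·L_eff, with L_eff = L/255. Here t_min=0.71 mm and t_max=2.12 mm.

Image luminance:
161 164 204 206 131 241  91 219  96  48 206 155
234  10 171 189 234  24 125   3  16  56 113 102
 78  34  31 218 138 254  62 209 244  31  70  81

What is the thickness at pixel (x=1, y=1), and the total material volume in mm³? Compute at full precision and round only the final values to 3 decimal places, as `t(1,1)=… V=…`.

t(1,1)=2.065 V=155.005

span = t_max - t_min = 2.12 - 0.71 = 1.410
L(1,1) = 10, L_eff = 10/255 = 0.039216
t(1,1) = 2.12 - 1.410·0.039216 = 2.065
Σt over all 3·12 pixels = 430217/8500 ≈ 50.6137647
V = pitch²·Σt = 1.75²·430217/8500 = 155.005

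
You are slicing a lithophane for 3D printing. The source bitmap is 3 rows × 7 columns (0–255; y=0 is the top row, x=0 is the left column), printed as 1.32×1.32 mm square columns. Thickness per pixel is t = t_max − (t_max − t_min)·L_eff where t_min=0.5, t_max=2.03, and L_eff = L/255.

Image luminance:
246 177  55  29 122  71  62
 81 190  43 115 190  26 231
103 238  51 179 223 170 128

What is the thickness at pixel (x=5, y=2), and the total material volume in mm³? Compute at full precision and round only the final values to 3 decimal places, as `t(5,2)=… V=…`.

t(5,2)=1.010 V=45.738

span = t_max - t_min = 2.03 - 0.5 = 1.530
L(5,2) = 170, L_eff = 170/255 = 0.666667
t(5,2) = 2.03 - 1.530·0.666667 = 1.010
Σt over all 3·7 pixels = 26.25
V = pitch²·Σt = 1.32²·26.25 = 45.738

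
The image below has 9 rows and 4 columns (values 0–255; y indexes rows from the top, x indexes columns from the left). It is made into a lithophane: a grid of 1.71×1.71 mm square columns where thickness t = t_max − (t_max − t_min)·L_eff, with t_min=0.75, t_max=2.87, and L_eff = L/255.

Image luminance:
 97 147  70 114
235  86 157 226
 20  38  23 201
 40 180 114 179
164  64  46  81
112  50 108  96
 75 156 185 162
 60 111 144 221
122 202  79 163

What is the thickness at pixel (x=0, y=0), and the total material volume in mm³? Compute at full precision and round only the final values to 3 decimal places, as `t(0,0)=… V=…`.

span = t_max - t_min = 2.87 - 0.75 = 2.120
L(0,0) = 97, L_eff = 97/255 = 0.380392
t(0,0) = 2.87 - 2.120·0.380392 = 2.064
Σt over all 9·4 pixels = 429281/6375 ≈ 67.3381961
V = pitch²·Σt = 1.71²·429281/6375 = 196.904

t(0,0)=2.064 V=196.904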